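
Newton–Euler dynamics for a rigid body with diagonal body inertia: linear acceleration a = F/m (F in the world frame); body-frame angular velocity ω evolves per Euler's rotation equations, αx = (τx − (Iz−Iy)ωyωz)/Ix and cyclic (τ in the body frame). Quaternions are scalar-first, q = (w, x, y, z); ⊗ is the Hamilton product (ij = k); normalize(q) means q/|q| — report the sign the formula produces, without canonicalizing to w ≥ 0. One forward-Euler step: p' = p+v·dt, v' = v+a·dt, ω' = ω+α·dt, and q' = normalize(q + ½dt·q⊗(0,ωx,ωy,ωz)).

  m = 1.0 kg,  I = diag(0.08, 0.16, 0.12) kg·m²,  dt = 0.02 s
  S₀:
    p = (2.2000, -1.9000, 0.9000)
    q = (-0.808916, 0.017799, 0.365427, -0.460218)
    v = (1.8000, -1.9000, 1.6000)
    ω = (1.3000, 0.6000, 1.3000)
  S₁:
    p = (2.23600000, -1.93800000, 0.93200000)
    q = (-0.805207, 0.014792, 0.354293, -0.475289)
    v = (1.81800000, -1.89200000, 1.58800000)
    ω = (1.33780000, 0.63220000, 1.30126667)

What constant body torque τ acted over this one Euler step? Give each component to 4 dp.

ω₁ − ω₀ = (0.03780000, 0.03220000, 0.00126667)
I·α + gyro = (0.1200, 0.1900, 0.0700)

τ = (0.1200, 0.1900, 0.0700)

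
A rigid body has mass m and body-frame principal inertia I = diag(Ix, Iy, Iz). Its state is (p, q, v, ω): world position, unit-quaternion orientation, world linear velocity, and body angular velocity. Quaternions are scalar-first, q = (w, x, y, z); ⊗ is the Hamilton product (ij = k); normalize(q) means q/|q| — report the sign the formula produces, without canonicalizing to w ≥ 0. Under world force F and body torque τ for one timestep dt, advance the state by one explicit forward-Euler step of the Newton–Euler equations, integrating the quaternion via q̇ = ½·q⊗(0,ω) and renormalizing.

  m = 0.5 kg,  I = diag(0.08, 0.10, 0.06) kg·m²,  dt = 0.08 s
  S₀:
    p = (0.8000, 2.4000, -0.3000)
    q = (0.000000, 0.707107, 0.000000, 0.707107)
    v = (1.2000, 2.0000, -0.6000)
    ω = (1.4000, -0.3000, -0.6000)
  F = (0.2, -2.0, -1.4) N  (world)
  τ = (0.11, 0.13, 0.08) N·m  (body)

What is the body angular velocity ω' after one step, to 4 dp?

gyro term ω×Iω = (-0.0072, -0.0168, -0.0084)
(τ − ω×Iω)/I = (1.4650, 1.4680, 1.4733)
new body rate ω' = (1.5172, -0.1826, -0.4821)

ω' = (1.5172, -0.1826, -0.4821)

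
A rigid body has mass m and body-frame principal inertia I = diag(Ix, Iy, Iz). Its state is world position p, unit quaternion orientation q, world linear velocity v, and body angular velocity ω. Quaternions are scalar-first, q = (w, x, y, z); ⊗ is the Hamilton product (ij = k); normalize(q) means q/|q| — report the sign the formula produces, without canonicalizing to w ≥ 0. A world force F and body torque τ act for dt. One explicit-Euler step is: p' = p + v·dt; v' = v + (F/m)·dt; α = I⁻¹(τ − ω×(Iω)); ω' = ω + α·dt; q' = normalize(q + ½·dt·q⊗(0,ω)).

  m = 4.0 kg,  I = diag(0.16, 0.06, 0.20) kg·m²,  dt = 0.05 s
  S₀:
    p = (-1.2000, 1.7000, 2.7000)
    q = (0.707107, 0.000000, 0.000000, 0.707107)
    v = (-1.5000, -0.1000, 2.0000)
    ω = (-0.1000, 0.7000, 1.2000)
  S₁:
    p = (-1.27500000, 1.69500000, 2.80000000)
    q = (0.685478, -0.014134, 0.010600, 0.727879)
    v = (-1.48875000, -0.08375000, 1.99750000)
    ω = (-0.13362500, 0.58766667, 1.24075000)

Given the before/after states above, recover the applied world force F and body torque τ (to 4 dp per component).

F = (0.9000, 1.3000, -0.2000)
τ = (0.0100, -0.1300, 0.1700)

ω₁ − ω₀ = (-0.03362500, -0.11233333, 0.04075000)
gyro term ω₀×Iω₀ = (0.1176, 0.0048, 0.0070)
applied torque τ = (0.0100, -0.1300, 0.1700)
Δv = v₁−v₀ = (0.01125000, 0.01625000, -0.00250000)
F = m·Δv/dt = (0.9000, 1.3000, -0.2000)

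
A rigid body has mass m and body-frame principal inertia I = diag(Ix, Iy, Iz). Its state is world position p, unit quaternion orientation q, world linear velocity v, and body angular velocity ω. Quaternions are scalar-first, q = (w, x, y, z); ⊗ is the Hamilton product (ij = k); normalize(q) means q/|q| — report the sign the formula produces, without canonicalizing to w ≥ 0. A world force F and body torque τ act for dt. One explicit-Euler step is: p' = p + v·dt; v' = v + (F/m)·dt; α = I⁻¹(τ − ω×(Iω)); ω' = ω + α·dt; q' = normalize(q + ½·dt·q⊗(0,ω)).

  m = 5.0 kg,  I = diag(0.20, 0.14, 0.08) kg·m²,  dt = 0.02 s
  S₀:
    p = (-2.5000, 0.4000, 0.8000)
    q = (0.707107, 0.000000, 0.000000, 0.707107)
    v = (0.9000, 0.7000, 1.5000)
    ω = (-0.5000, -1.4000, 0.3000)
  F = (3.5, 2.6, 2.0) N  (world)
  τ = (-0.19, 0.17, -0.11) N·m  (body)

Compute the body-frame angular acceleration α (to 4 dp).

α = (-1.0760, 1.3429, -0.8500)

ω×(Iω) gyroscopic = (0.0252, -0.0180, -0.0420)
α = I⁻¹(τ − ω×Iω) = (-1.0760, 1.3429, -0.8500)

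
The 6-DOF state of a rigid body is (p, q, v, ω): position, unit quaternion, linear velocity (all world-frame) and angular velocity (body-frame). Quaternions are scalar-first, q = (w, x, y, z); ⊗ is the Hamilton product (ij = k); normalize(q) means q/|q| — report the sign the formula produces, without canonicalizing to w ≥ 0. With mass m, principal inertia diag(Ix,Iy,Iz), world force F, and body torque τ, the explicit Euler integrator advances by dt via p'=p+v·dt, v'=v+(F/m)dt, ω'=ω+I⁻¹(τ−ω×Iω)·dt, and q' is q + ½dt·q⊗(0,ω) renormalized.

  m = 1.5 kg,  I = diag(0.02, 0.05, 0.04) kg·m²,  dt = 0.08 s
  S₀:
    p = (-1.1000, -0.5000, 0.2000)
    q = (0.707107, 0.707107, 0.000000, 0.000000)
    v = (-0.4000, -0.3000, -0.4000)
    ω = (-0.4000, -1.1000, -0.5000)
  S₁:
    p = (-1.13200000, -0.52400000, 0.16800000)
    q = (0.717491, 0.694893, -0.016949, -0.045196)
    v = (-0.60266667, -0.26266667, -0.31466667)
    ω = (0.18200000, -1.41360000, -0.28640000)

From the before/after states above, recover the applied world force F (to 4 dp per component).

F = (-3.8000, 0.7000, 1.6000)

Δv = v₁−v₀ = (-0.20266667, 0.03733333, 0.08533333)
m·(v₁−v₀)/dt = (-3.8000, 0.7000, 1.6000)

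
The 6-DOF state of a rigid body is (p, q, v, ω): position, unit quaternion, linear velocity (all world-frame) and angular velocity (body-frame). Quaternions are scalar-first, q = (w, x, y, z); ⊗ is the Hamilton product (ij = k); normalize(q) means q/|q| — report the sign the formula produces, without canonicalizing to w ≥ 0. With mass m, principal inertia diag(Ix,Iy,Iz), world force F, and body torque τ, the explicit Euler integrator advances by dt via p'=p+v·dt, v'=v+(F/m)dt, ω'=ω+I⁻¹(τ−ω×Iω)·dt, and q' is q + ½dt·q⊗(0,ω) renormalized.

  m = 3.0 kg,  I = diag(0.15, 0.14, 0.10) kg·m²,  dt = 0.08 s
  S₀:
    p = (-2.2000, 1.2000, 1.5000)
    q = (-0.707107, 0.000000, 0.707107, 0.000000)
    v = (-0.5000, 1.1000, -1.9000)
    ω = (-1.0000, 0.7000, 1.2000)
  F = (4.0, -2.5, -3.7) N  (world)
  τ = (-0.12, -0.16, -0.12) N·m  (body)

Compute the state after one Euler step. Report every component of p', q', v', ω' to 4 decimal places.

p' = (-2.2400, 1.2880, 1.3480)
q' = (-0.7252, 0.0621, 0.6857, -0.0056)
v' = (-0.3933, 1.0333, -1.9987)
ω' = (-1.0461, 0.6429, 1.0984)

gyro term ω×Iω = (-0.0336, -0.0600, 0.0070)
(τ − ω×Iω)/I = (-0.5760, -0.7143, -1.2700)
ω' = ω + α·dt = (-1.0461, 0.6429, 1.0984)
2q̇ = q⊗(0,ω) = (-0.4949749, 1.5556354, -0.4949749, -0.1414214)
updated quaternion q' = (-0.7252, 0.0621, 0.6857, -0.0056)
p' = p + v·dt = (-2.2400, 1.2880, 1.3480)
v + (F/m)dt = (-0.3933, 1.0333, -1.9987)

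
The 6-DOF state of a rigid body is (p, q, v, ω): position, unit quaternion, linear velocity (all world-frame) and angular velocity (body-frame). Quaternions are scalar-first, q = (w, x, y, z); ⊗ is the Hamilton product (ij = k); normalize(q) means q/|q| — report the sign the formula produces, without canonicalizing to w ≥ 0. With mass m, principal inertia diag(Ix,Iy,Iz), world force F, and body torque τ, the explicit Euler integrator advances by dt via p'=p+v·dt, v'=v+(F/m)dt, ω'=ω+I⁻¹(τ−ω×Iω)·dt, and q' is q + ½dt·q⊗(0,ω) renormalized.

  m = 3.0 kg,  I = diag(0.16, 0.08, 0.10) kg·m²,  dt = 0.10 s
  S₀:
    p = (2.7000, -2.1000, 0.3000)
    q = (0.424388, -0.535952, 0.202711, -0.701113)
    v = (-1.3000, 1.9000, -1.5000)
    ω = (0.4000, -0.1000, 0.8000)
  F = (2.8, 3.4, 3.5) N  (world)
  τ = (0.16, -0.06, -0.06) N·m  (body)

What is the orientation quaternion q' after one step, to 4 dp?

q⊗(0,ω) = (0.7955423, 0.2618127, 0.1058776, 0.3120212)
updated quaternion q' = (0.4637, -0.5223, 0.2078, -0.6848)

q' = (0.4637, -0.5223, 0.2078, -0.6848)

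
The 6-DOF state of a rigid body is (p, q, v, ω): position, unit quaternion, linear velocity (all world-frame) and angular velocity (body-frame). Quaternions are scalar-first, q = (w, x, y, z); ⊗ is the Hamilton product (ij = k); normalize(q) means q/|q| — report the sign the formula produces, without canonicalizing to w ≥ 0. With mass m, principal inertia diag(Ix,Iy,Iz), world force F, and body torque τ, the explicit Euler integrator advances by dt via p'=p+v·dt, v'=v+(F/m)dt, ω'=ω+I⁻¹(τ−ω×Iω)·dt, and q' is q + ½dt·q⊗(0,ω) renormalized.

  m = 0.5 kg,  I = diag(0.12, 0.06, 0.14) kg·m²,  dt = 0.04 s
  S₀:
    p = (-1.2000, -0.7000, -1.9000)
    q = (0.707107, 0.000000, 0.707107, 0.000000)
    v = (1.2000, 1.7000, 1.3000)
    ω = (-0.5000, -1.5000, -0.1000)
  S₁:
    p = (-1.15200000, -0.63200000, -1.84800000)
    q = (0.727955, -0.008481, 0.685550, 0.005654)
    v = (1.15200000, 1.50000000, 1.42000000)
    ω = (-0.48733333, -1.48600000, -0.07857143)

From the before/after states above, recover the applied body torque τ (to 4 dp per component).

τ = (0.0500, 0.0200, 0.0300)

ω₁ − ω₀ = (0.01266667, 0.01400000, 0.02142857)
I·α + gyro = (0.0500, 0.0200, 0.0300)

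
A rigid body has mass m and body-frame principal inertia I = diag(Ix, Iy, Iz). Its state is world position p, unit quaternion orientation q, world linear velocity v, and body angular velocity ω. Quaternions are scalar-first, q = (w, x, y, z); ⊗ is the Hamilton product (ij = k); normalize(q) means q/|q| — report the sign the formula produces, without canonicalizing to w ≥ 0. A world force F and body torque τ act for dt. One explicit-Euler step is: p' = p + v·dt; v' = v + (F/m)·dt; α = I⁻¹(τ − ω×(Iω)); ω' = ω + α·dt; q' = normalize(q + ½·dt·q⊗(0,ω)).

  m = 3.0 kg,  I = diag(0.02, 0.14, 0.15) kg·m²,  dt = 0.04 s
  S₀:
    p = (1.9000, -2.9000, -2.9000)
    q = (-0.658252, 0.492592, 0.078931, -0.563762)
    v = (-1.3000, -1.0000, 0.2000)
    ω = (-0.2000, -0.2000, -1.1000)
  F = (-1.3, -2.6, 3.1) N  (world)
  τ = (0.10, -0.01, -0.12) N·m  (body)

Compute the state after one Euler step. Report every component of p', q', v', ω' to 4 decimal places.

(τ − ω×Iω)/I = (4.8900, 0.1329, -0.8320)
ω' = ω + α·dt = (-0.0044, -0.1947, -1.1333)
q⊗(0,ω) = (-0.5058336, -0.0679261, 0.7862540, 0.6413450)
q + ½dt·q⊗(0,ω), renormalized = (-0.6682, 0.4911, 0.0946, -0.5508)
p' = p + v·dt = (1.8480, -2.9400, -2.8920)
v' = v + a·dt = (-1.3173, -1.0347, 0.2413)

p' = (1.8480, -2.9400, -2.8920)
q' = (-0.6682, 0.4911, 0.0946, -0.5508)
v' = (-1.3173, -1.0347, 0.2413)
ω' = (-0.0044, -0.1947, -1.1333)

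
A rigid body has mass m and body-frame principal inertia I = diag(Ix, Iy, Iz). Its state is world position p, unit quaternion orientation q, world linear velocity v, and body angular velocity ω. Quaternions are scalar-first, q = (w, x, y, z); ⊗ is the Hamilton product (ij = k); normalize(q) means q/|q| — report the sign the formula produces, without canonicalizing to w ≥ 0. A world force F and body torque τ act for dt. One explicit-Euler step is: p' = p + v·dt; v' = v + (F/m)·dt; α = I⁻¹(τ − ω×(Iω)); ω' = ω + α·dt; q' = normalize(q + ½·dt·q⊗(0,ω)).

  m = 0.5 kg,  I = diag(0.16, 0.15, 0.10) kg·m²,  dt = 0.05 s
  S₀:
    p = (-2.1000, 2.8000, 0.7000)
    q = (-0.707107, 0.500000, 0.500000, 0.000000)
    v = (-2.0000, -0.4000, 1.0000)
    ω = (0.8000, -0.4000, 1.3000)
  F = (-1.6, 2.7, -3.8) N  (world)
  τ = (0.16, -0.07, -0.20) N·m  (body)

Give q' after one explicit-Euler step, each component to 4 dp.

q' = (-0.7116, 0.5017, 0.4904, -0.0380)

Hamilton product q⊗(0,ω) = (-0.2000000, 0.0843144, -0.3671572, -1.5192391)
updated quaternion q' = (-0.7116, 0.5017, 0.4904, -0.0380)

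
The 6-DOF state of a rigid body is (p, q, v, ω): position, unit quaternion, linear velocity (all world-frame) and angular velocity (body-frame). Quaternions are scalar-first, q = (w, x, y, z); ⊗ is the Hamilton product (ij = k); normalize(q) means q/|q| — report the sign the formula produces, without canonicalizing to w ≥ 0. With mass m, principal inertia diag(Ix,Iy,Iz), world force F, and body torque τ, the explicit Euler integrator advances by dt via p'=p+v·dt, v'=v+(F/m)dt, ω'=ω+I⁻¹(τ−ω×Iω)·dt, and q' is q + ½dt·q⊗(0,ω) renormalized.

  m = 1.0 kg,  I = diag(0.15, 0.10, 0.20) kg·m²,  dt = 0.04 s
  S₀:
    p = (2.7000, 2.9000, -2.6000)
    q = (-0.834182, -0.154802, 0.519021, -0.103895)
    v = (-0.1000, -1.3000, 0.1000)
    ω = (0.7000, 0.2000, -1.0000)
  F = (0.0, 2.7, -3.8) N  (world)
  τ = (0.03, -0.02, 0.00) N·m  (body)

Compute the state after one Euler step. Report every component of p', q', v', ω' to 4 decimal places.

p' = (2.6960, 2.8480, -2.5960)
q' = (-0.8359, -0.1764, 0.5110, -0.0951)
v' = (-0.1000, -1.1920, -0.0520)
ω' = (0.7133, 0.1780, -0.9986)

linear accel F/m = (0.0000, 2.7000, -3.8000)
p' = p + v·dt = (2.6960, 2.8480, -2.5960)
v + (F/m)dt = (-0.1000, -1.1920, -0.0520)
precession coupling ω×(Iω) = (-0.0200, 0.0350, -0.0070)
angular accel α = (0.3333, -0.5500, 0.0350)
ω + α·dt = (0.7133, 0.1780, -0.9986)
Hamilton product q⊗(0,ω) = (-0.0993378, -1.0821694, -0.3943649, 0.4399069)
q' = normalize(q + ½dt·q⊗(0,ω)) = (-0.8359, -0.1764, 0.5110, -0.0951)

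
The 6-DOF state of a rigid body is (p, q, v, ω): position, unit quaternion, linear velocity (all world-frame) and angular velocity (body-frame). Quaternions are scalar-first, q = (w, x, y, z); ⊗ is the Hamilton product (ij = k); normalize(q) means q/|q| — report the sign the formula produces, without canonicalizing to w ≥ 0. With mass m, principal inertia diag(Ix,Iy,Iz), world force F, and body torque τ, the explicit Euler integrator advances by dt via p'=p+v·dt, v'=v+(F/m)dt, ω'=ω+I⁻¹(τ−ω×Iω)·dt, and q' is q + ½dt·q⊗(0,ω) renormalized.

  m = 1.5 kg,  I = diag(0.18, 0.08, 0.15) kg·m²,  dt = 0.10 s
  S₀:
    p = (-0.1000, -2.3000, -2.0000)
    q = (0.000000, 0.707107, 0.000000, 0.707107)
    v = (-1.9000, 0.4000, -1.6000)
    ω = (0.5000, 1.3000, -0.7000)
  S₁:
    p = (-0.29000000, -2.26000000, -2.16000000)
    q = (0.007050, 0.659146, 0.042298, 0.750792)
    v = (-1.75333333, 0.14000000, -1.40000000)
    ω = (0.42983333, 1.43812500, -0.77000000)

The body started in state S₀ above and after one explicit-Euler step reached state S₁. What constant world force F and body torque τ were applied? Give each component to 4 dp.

F = (2.2000, -3.9000, 3.0000)
τ = (-0.1900, 0.1000, -0.1700)

v₁ − v₀ = (0.14666667, -0.26000000, 0.20000000)
applied force F = (2.2000, -3.9000, 3.0000)
ω₁ − ω₀ = (-0.07016667, 0.13812500, -0.07000000)
gyro term ω₀×Iω₀ = (-0.0637, -0.0105, -0.0650)
I·α + gyro = (-0.1900, 0.1000, -0.1700)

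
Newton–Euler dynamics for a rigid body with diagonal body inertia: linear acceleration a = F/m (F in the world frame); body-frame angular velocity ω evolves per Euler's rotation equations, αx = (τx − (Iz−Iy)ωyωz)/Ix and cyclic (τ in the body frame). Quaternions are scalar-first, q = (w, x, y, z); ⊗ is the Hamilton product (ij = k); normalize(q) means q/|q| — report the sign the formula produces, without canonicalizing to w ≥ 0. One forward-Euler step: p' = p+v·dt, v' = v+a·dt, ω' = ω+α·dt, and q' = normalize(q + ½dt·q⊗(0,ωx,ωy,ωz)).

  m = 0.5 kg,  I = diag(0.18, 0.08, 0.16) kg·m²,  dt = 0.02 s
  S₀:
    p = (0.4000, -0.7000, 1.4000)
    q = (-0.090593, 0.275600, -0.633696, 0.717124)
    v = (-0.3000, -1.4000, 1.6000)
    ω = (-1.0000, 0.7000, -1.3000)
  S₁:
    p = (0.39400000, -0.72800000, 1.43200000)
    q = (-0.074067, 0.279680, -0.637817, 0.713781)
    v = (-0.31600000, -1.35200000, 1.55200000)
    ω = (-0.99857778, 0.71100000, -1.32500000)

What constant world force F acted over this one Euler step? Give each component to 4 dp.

v₁ − v₀ = (-0.01600000, 0.04800000, -0.04800000)
applied force F = (-0.4000, 1.2000, -1.2000)

F = (-0.4000, 1.2000, -1.2000)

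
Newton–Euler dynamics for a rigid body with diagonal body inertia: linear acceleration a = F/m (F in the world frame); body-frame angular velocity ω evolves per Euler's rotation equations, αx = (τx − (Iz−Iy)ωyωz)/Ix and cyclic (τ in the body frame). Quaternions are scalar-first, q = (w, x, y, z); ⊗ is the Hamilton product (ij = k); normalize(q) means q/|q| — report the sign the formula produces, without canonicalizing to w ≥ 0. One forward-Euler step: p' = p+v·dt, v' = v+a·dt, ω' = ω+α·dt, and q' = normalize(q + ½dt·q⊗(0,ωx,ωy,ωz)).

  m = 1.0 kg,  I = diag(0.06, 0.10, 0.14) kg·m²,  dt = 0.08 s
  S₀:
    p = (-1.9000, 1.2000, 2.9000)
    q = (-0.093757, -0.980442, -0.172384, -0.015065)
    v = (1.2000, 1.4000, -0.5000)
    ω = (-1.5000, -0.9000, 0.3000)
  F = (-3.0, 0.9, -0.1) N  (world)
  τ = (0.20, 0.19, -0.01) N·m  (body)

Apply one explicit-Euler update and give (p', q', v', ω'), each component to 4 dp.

p' = (-1.8040, 1.3120, 2.8600)
q' = (-0.1582, -0.9750, -0.1559, 0.0087)
v' = (0.9600, 1.4720, -0.5080)
ω' = (-1.2189, -0.7768, 0.2634)

a = F/m = (-3.0000, 0.9000, -0.1000)
p' = p + v·dt = (-1.8040, 1.3120, 2.8600)
v + (F/m)dt = (0.9600, 1.4720, -0.5080)
ω×(Iω) gyroscopic = (-0.0108, 0.0360, 0.0540)
α = I⁻¹(τ − ω×Iω) = (3.5133, 1.5400, -0.4571)
new body rate ω' = (-1.2189, -0.7768, 0.2634)
Hamilton product q⊗(0,ω) = (-1.6212891, 0.0753618, 0.4011114, 0.5956947)
updated quaternion q' = (-0.1582, -0.9750, -0.1559, 0.0087)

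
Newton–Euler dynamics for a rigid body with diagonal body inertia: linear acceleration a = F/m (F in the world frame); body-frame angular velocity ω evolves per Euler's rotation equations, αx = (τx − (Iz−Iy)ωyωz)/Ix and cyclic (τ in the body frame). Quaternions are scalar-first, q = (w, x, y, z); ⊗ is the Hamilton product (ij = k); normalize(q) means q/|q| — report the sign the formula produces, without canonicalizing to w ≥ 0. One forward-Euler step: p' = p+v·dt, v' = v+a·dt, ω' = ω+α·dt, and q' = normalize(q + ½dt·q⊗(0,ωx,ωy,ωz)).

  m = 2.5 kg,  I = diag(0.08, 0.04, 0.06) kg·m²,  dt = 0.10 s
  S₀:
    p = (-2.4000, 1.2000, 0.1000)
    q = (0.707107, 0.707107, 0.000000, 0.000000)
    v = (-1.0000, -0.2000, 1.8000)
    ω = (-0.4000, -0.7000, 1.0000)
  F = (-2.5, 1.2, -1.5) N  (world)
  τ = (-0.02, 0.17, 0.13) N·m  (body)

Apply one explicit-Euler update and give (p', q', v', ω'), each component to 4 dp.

p' = (-2.5000, 1.1800, 0.2800)
q' = (0.7198, 0.6915, -0.0600, 0.0106)
v' = (-1.1000, -0.1520, 1.7400)
ω' = (-0.4075, -0.2550, 1.2353)

linear accel F/m = (-1.0000, 0.4800, -0.6000)
new position p' = (-2.5000, 1.1800, 0.2800)
new velocity v' = (-1.1000, -0.1520, 1.7400)
ω×(Iω) gyroscopic = (-0.0140, -0.0080, -0.0112)
(τ − ω×Iω)/I = (-0.0750, 4.4500, 2.3533)
ω' = ω + α·dt = (-0.4075, -0.2550, 1.2353)
2q̇ = q⊗(0,ω) = (0.2828428, -0.2828428, -1.2020819, 0.2121321)
q' = normalize(q + ½dt·q⊗(0,ω)) = (0.7198, 0.6915, -0.0600, 0.0106)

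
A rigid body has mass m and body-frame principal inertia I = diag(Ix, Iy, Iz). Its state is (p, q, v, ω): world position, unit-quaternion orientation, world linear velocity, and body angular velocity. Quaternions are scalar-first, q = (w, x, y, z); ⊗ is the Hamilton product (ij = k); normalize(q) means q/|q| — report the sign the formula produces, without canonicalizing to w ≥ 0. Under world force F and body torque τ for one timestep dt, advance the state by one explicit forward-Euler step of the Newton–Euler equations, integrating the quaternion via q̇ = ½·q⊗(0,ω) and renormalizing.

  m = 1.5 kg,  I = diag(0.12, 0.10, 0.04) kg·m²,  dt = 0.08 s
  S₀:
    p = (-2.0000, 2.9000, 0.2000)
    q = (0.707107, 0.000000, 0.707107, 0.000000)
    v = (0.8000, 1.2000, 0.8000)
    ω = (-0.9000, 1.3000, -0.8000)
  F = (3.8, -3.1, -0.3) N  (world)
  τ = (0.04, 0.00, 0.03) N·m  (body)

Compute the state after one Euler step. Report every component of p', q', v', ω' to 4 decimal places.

a = F/m = (2.5333, -2.0667, -0.2000)
new position p' = (-1.9360, 2.9960, 0.2640)
v + (F/m)dt = (1.0027, 1.0347, 0.7840)
ω×(Iω) gyroscopic = (0.0624, 0.0576, 0.0234)
α = I⁻¹(τ − ω×Iω) = (-0.1867, -0.5760, 0.1650)
ω + α·dt = (-0.9149, 1.2539, -0.7868)
2q̇ = q⊗(0,ω) = (-0.9192391, -1.2020819, 0.9192391, 0.0707107)
q + ½dt·q⊗(0,ω), renormalized = (0.6687, -0.0480, 0.7420, 0.0028)

p' = (-1.9360, 2.9960, 0.2640)
q' = (0.6687, -0.0480, 0.7420, 0.0028)
v' = (1.0027, 1.0347, 0.7840)
ω' = (-0.9149, 1.2539, -0.7868)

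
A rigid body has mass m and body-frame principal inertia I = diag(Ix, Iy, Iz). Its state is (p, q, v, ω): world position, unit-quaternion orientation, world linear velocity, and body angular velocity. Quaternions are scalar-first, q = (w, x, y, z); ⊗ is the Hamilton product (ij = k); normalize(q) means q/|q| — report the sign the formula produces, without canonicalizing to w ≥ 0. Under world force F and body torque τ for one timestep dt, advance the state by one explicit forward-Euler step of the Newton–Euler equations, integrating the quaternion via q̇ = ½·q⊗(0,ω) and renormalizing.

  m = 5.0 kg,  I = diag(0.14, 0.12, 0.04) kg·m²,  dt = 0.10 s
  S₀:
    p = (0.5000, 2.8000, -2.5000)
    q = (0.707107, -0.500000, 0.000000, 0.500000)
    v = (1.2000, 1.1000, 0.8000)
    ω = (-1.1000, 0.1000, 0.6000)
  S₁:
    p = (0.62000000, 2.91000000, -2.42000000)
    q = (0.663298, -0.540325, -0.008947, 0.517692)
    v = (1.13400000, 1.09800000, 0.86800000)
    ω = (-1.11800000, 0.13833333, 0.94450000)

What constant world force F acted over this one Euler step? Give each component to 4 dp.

v₁ − v₀ = (-0.06600000, -0.00200000, 0.06800000)
F = m·Δv/dt = (-3.3000, -0.1000, 3.4000)

F = (-3.3000, -0.1000, 3.4000)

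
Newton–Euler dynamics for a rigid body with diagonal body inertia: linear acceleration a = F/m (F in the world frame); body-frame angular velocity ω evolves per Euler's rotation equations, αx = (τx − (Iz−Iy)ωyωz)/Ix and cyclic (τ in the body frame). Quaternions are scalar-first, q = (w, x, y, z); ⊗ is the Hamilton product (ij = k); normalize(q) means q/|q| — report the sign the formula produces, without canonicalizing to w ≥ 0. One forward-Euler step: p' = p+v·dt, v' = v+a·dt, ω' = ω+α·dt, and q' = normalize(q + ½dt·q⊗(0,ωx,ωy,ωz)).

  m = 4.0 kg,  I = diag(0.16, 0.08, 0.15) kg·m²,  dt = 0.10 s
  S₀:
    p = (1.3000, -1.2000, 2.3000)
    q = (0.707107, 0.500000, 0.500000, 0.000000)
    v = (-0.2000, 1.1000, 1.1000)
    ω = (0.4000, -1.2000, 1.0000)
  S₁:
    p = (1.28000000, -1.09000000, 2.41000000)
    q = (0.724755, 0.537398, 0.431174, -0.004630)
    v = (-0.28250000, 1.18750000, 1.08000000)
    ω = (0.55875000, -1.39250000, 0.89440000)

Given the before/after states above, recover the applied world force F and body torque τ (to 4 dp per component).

F = (-3.3000, 3.5000, -0.8000)
τ = (0.1700, -0.1500, -0.1200)

v₁ − v₀ = (-0.08250000, 0.08750000, -0.02000000)
applied force F = (-3.3000, 3.5000, -0.8000)
rate change Δω = (0.15875000, -0.19250000, -0.10560000)
precession coupling = (-0.0840, 0.0040, 0.0384)
I·α + gyro = (0.1700, -0.1500, -0.1200)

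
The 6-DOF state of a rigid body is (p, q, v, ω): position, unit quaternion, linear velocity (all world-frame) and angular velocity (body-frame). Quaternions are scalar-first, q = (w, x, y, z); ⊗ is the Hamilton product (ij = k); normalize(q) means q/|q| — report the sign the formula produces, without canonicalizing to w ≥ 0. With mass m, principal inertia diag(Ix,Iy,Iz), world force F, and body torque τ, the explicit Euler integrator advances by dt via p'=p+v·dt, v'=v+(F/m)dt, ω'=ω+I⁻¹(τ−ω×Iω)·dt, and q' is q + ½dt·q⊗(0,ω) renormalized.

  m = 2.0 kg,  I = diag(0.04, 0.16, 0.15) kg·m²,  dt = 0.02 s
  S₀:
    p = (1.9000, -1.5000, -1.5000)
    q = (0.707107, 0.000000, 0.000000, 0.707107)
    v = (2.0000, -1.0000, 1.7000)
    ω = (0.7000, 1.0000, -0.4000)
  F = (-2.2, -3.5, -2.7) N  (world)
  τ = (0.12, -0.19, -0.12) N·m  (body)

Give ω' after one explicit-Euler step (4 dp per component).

ω' = (0.7580, 0.9724, -0.4272)

(τ − ω×Iω)/I = (2.9000, -1.3800, -1.3600)
new body rate ω' = (0.7580, 0.9724, -0.4272)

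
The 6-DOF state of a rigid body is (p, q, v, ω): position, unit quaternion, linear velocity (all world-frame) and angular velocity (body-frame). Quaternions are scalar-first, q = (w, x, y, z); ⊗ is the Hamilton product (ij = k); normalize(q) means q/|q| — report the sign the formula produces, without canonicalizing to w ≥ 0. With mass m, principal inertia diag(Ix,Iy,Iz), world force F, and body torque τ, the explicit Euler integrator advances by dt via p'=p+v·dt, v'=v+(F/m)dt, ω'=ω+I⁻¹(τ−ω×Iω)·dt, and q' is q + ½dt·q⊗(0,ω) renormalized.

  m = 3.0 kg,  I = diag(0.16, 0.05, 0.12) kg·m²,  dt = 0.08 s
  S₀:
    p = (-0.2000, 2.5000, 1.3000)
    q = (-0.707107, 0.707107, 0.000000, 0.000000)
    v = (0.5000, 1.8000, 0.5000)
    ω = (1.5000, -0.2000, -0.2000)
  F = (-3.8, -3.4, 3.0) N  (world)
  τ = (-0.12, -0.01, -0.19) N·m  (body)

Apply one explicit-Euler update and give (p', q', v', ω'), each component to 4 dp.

a = F/m = (-1.2667, -1.1333, 1.0000)
p + v·dt = (-0.1600, 2.6440, 1.3400)
v + (F/m)dt = (0.3987, 1.7093, 0.5800)
gyro term ω×Iω = (0.0028, -0.0120, 0.0330)
angular accel α = (-0.7675, 0.0400, -1.8583)
ω + α·dt = (1.4386, -0.1968, -0.3487)
2q̇ = q⊗(0,ω) = (-1.0606605, -1.0606605, 0.2828428, 0.0000000)
updated quaternion q' = (-0.7481, 0.6634, 0.0113, 0.0000)

p' = (-0.1600, 2.6440, 1.3400)
q' = (-0.7481, 0.6634, 0.0113, 0.0000)
v' = (0.3987, 1.7093, 0.5800)
ω' = (1.4386, -0.1968, -0.3487)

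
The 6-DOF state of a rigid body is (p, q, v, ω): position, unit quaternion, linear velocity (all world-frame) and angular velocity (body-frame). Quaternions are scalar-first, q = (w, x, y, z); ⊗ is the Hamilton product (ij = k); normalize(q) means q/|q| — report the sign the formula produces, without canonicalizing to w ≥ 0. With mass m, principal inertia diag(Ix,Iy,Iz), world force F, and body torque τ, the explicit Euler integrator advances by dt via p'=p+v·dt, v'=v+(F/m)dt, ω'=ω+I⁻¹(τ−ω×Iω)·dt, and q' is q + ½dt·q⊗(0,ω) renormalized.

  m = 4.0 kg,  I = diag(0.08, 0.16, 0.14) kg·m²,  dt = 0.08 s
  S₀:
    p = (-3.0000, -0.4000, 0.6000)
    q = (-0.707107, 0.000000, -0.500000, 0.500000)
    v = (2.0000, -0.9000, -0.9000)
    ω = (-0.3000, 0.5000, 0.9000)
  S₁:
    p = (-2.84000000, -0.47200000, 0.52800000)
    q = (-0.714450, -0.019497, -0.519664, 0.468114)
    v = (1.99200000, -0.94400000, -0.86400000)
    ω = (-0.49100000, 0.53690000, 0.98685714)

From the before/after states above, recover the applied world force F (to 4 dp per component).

Δv = v₁−v₀ = (-0.00800000, -0.04400000, 0.03600000)
applied force F = (-0.4000, -2.2000, 1.8000)

F = (-0.4000, -2.2000, 1.8000)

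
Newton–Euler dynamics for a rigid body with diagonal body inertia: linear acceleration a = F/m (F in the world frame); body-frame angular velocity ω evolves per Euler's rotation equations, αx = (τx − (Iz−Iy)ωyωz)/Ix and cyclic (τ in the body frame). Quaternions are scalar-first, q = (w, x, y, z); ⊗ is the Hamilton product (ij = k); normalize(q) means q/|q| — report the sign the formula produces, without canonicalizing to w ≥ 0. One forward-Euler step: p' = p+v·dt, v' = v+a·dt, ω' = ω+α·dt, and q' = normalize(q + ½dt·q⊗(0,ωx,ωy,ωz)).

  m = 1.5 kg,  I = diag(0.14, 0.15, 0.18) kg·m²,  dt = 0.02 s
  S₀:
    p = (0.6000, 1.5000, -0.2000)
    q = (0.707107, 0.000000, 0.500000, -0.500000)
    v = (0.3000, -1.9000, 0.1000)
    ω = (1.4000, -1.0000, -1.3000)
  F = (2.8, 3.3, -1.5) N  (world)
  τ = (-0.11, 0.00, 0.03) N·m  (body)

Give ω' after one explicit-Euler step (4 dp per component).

ω' = (1.3787, -1.0097, -1.2951)

precession coupling ω×(Iω) = (0.0390, 0.0728, -0.0140)
(τ − ω×Iω)/I = (-1.0643, -0.4853, 0.2444)
ω' = ω + α·dt = (1.3787, -1.0097, -1.2951)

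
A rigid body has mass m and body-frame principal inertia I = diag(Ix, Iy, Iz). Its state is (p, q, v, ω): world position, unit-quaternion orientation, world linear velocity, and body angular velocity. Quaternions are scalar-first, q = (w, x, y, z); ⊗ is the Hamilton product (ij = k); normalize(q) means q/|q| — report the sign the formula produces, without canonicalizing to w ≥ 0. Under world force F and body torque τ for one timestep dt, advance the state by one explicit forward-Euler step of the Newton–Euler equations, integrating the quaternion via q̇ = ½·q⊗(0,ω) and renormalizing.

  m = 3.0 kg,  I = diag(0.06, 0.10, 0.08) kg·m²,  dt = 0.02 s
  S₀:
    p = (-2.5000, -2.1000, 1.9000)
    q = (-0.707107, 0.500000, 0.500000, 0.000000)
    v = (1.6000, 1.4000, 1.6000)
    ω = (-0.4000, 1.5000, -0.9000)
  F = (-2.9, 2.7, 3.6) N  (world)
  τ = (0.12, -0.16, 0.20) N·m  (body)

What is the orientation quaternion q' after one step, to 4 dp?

q' = (-0.7125, 0.4982, 0.4938, 0.0159)

q⊗(0,ω) = (-0.5500000, -0.1671572, -0.6106605, 1.5863963)
q + ½dt·q⊗(0,ω), renormalized = (-0.7125, 0.4982, 0.4938, 0.0159)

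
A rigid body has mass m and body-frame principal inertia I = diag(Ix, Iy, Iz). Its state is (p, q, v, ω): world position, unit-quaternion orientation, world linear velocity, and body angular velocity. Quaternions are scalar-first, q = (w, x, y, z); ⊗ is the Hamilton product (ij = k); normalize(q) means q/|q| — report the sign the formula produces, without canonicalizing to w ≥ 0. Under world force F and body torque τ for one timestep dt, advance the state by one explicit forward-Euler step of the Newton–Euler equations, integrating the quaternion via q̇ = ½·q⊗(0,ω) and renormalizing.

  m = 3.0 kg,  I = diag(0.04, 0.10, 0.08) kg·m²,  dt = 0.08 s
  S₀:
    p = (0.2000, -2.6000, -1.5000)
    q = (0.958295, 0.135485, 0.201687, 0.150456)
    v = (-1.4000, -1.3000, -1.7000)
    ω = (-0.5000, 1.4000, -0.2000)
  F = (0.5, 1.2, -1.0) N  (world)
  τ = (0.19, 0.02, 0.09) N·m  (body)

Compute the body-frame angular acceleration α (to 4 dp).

precession coupling ω×(Iω) = (0.0056, -0.0040, -0.0420)
(τ − ω×Iω)/I = (4.6100, 0.2400, 1.6500)

α = (4.6100, 0.2400, 1.6500)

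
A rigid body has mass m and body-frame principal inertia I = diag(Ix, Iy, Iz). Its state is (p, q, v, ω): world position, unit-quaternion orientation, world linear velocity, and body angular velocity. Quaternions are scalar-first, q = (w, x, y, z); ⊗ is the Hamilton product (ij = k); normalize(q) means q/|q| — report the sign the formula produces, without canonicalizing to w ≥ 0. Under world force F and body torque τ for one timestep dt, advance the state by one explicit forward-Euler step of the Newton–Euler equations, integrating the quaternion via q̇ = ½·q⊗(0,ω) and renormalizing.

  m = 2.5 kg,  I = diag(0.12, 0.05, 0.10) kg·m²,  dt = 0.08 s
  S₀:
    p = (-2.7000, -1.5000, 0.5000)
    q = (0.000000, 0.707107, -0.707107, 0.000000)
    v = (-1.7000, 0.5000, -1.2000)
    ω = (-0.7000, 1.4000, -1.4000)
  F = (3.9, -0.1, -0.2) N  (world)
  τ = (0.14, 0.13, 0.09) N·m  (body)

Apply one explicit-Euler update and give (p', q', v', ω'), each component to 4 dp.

p' = (-2.8360, -1.4600, 0.4040)
q' = (0.0592, 0.7441, -0.6652, 0.0197)
v' = (-1.5752, 0.4968, -1.2064)
ω' = (-0.5413, 1.5766, -1.3829)

gyro term ω×Iω = (-0.0980, 0.0196, 0.0686)
angular accel α = (1.9833, 2.2080, 0.2140)
ω' = ω + α·dt = (-0.5413, 1.5766, -1.3829)
q⊗(0,ω) = (1.4849247, 0.9899498, 0.9899498, 0.4949749)
q' = normalize(q + ½dt·q⊗(0,ω)) = (0.0592, 0.7441, -0.6652, 0.0197)
a = F/m = (1.5600, -0.0400, -0.0800)
p' = p + v·dt = (-2.8360, -1.4600, 0.4040)
new velocity v' = (-1.5752, 0.4968, -1.2064)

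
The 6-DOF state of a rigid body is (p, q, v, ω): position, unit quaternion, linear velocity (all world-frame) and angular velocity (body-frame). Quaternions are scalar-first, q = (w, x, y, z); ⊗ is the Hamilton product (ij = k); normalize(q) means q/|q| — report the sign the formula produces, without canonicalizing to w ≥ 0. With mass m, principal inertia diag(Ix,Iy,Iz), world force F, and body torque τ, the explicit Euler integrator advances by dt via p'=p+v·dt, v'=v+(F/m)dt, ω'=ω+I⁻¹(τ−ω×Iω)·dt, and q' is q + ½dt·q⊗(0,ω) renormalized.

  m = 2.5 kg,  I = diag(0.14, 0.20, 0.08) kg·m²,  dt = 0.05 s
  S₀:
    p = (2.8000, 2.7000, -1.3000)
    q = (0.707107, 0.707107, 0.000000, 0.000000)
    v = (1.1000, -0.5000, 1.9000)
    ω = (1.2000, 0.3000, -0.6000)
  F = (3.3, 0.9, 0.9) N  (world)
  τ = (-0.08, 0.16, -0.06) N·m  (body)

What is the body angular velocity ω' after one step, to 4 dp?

ω' = (1.1637, 0.3508, -0.6510)

ω×(Iω) gyroscopic = (0.0216, -0.0432, 0.0216)
angular accel α = (-0.7257, 1.0160, -1.0200)
new body rate ω' = (1.1637, 0.3508, -0.6510)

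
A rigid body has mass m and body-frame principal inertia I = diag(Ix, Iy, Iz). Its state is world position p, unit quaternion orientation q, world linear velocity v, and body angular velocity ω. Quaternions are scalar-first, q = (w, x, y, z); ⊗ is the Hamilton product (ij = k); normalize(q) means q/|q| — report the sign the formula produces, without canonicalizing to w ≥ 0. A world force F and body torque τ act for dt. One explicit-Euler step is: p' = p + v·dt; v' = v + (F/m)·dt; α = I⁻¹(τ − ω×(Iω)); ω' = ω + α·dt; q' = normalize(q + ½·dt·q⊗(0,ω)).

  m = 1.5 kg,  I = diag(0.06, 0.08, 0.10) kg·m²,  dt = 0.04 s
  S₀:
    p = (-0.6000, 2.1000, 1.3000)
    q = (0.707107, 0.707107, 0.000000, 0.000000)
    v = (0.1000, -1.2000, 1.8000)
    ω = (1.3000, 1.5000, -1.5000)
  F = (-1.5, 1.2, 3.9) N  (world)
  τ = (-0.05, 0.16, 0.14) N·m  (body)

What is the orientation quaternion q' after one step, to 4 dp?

q' = (0.6879, 0.7246, 0.0424, 0.0000)

2q̇ = q⊗(0,ω) = (-0.9192391, 0.9192391, 2.1213210, 0.0000000)
q + ½dt·q⊗(0,ω), renormalized = (0.6879, 0.7246, 0.0424, 0.0000)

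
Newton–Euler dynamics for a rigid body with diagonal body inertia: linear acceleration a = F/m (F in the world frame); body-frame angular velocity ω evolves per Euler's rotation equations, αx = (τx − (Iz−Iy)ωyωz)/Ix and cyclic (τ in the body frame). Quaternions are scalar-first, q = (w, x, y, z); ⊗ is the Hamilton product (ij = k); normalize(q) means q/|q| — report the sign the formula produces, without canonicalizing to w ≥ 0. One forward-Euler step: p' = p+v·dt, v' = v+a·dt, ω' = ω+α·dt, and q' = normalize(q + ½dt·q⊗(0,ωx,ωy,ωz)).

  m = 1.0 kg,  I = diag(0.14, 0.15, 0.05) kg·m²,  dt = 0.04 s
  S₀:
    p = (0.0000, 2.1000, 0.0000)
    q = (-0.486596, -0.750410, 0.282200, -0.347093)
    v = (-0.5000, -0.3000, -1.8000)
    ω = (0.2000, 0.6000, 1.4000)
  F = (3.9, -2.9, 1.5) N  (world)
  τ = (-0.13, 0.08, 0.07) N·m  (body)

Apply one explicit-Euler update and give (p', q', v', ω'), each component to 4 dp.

p + v·dt = (-0.0200, 2.0880, -0.0720)
new velocity v' = (-0.3440, -0.4160, -1.7400)
gyro term ω×Iω = (-0.0840, 0.0252, 0.0012)
(τ − ω×Iω)/I = (-0.3286, 0.3653, 1.3760)
ω' = ω + α·dt = (0.1869, 0.6146, 1.4550)
Hamilton product q⊗(0,ω) = (0.4666922, 0.5060166, 0.6891978, -1.1879204)
q' = normalize(q + ½dt·q⊗(0,ω)) = (-0.4770, -0.7399, 0.2958, -0.3707)

p' = (-0.0200, 2.0880, -0.0720)
q' = (-0.4770, -0.7399, 0.2958, -0.3707)
v' = (-0.3440, -0.4160, -1.7400)
ω' = (0.1869, 0.6146, 1.4550)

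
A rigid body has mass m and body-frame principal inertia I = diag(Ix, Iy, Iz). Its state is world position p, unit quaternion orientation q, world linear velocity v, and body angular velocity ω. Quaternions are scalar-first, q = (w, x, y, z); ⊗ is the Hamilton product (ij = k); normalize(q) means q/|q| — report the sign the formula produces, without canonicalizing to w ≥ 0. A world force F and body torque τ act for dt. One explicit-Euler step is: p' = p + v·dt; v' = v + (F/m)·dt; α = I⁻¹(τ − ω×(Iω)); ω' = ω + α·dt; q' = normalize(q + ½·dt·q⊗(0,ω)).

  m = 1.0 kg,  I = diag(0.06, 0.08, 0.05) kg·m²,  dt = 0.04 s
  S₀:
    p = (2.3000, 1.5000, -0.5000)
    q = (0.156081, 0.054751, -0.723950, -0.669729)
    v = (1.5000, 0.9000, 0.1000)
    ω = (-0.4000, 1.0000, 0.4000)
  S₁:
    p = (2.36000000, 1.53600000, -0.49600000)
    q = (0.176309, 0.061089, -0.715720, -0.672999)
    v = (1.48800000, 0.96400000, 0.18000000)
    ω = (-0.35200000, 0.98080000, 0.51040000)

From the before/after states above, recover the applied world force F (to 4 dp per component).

F = (-0.3000, 1.6000, 2.0000)

Δv = v₁−v₀ = (-0.01200000, 0.06400000, 0.08000000)
F = m·Δv/dt = (-0.3000, 1.6000, 2.0000)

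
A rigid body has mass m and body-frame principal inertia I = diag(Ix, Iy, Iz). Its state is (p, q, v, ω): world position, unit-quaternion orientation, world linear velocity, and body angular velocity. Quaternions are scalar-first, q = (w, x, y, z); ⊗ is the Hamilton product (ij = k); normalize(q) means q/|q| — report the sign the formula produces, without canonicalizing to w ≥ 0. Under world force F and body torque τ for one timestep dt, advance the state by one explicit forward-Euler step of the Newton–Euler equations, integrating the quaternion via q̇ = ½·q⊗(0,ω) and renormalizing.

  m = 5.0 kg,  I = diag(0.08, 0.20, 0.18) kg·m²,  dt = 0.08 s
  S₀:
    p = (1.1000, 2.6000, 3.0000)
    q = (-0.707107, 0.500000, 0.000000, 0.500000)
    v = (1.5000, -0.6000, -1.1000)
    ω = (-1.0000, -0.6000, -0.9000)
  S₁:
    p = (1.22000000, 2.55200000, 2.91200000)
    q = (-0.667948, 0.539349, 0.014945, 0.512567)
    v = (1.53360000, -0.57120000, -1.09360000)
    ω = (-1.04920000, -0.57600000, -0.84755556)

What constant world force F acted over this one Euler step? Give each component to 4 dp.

velocity change Δv = (0.03360000, 0.02880000, 0.00640000)
F = m·Δv/dt = (2.1000, 1.8000, 0.4000)

F = (2.1000, 1.8000, 0.4000)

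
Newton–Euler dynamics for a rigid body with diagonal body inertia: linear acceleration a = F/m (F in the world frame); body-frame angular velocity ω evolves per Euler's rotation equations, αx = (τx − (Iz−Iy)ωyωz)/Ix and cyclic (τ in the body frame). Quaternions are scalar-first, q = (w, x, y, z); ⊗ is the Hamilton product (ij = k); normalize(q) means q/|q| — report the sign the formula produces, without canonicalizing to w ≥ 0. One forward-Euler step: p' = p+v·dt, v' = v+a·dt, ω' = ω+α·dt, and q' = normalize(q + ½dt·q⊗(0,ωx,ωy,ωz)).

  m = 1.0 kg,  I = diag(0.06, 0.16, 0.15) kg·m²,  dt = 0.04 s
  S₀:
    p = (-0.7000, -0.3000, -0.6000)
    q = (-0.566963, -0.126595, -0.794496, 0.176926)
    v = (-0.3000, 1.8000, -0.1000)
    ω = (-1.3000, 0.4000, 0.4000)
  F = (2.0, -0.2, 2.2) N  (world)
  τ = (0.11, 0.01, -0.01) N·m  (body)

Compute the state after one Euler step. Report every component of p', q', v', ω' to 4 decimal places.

p' = (-0.7120, -0.2280, -0.6040)
q' = (-0.5651, -0.1196, -0.8023, 0.1507)
v' = (-0.2200, 1.7920, -0.0120)
ω' = (-1.2256, 0.3908, 0.4112)

linear accel F/m = (2.0000, -0.2000, 2.2000)
p + v·dt = (-0.7120, -0.2280, -0.6040)
v + (F/m)dt = (-0.2200, 1.7920, -0.0120)
precession coupling ω×(Iω) = (-0.0016, 0.0468, -0.0520)
angular accel α = (1.8600, -0.2300, 0.2800)
new body rate ω' = (-1.2256, 0.3908, 0.4112)
2q̇ = q⊗(0,ω) = (0.0824545, 0.3484831, -0.4061510, -1.3102680)
updated quaternion q' = (-0.5651, -0.1196, -0.8023, 0.1507)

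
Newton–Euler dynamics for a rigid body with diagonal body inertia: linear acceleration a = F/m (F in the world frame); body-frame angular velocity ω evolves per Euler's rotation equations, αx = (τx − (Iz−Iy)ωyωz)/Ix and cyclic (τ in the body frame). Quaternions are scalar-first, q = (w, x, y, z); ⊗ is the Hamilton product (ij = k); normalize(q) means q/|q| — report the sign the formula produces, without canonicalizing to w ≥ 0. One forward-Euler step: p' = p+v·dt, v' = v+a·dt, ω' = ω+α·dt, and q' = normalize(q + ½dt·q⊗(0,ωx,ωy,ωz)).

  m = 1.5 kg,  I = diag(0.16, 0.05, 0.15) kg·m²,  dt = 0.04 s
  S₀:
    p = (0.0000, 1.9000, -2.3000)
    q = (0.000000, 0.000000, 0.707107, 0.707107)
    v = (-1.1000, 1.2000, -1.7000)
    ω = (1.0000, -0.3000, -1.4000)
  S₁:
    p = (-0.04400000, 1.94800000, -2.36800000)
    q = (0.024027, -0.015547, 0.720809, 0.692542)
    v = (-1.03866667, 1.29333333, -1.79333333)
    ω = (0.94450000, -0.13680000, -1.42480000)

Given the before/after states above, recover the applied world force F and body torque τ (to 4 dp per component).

F = (2.3000, 3.5000, -3.5000)
τ = (-0.1800, 0.1900, -0.0600)

velocity change Δv = (0.06133333, 0.09333333, -0.09333333)
F = m·Δv/dt = (2.3000, 3.5000, -3.5000)
rate change Δω = (-0.05550000, 0.16320000, -0.02480000)
applied torque τ = (-0.1800, 0.1900, -0.0600)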